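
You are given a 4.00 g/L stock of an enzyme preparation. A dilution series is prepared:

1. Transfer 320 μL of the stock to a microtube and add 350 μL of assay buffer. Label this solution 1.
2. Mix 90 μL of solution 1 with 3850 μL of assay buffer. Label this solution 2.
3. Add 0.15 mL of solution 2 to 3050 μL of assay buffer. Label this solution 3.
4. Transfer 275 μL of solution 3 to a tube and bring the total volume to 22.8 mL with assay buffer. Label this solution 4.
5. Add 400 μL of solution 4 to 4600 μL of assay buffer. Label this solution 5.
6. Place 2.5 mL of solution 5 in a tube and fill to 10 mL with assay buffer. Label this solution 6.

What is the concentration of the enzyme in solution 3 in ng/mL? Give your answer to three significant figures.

Step 1: 320 μL + 350 μL = 670 μL total → factor 670/320 = 2.0938
Step 2: 90 μL + 3850 μL = 3940 μL total → factor 3940/90 = 43.778
Step 3: 0.15 mL + 3050 μL = 3.2 mL total → factor 3.2/0.15 = 21.333
Dilution factor through solution 3 = 2.0938 × 43.778 × 21.333 = 1955.4
[solution 3] = 4.00 g/L / 1955.4 = 0.002046 g/L = 2.05 × 10^3 ng/mL

2.05 × 10^3 ng/mL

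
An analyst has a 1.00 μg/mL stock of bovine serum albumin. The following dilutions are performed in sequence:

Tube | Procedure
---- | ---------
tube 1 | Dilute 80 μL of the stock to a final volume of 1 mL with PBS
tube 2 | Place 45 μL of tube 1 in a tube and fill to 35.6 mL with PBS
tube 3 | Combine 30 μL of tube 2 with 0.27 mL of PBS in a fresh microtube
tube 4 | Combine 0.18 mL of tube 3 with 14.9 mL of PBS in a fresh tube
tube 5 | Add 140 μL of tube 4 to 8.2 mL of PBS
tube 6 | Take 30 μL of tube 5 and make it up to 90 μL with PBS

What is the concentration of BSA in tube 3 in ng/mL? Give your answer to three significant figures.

0.0101 ng/mL

Step 1: 80 μL brought to 1 mL → factor 1000/80 = 12.5
Step 2: 45 μL brought to 35.6 mL → factor 35600/45 = 791.11
Step 3: 30 μL + 0.27 mL = 300 μL total → factor 300/30 = 10
Dilution factor through tube 3 = 12.5 × 791.11 × 10 = 98889
[tube 3] = 1.00 μg/mL / 98889 = 1.011 × 10^-5 μg/mL = 0.0101 ng/mL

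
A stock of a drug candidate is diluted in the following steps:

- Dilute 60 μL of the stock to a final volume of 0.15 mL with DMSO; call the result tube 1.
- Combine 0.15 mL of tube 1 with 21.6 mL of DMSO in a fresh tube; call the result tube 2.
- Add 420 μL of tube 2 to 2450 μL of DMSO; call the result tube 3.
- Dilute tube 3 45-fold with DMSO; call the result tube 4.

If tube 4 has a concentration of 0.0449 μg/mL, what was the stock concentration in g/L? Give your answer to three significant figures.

Step 1: 60 μL brought to 0.15 mL → factor 150/60 = 2.5
Step 2: 0.15 mL + 21.6 mL = 21.75 mL total → factor 21.75/0.15 = 145
Step 3: 420 μL + 2450 μL = 2870 μL total → factor 2870/420 = 6.8333
Step 4: 45-fold → factor 45
Overall dilution factor = 2.5 × 145 × 6.8333 × 45 = 1.1147 × 10^5
Stock = 0.0449 μg/mL × 1.1147 × 10^5 = 5005 μg/mL = 5.00 g/L

5.00 g/L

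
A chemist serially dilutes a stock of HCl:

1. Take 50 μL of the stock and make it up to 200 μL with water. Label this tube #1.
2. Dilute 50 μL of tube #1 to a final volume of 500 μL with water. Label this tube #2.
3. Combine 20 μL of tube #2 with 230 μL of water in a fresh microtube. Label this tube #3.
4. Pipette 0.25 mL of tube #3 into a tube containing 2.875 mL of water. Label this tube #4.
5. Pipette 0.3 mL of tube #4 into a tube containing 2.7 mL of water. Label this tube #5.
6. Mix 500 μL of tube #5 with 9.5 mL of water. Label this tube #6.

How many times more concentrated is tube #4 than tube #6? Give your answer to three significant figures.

Step 1: 50 μL brought to 200 μL → factor 200/50 = 4
Step 2: 50 μL brought to 500 μL → factor 500/50 = 10
Step 3: 20 μL + 230 μL = 250 μL total → factor 250/20 = 12.5
Step 4: 0.25 mL + 2.875 mL = 3.125 mL total → factor 3.125/0.25 = 12.5
Step 5: 0.3 mL + 2.7 mL = 3 mL total → factor 3/0.3 = 10
Step 6: 500 μL + 9.5 mL = 10000 μL total → factor 10000/500 = 20
Dilution factor to tube #4 = 6250; to tube #6 = 1.25 × 10^6
[tube #4]/[tube #6] = (factor to tube #6)/(factor to tube #4) = 1.25 × 10^6/6250 = 200

200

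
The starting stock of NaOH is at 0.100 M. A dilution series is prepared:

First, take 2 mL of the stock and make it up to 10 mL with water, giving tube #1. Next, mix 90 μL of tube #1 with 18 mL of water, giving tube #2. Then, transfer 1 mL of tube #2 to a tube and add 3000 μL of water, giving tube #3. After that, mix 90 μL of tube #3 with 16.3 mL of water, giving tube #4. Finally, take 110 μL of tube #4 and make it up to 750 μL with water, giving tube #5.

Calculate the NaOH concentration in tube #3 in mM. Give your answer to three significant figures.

0.0249 mM

Step 1: 2 mL brought to 10 mL → factor 10/2 = 5
Step 2: 90 μL + 18 mL = 18090 μL total → factor 18090/90 = 201
Step 3: 1 mL + 3000 μL = 4 mL total → factor 4/1 = 4
Dilution factor through tube #3 = 5 × 201 × 4 = 4020
[tube #3] = 0.100 M / 4020 = 2.488 × 10^-5 M = 0.0249 mM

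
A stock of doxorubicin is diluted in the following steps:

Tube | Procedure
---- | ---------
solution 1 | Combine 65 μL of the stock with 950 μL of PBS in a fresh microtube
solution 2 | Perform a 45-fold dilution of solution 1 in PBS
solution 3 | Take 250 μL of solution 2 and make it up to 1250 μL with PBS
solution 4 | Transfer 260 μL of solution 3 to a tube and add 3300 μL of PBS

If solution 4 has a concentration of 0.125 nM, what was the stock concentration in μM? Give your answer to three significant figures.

Step 1: 65 μL + 950 μL = 1015 μL total → factor 1015/65 = 15.615
Step 2: 45-fold → factor 45
Step 3: 250 μL brought to 1250 μL → factor 1250/250 = 5
Step 4: 260 μL + 3300 μL = 3560 μL total → factor 3560/260 = 13.692
Overall dilution factor = 15.615 × 45 × 5 × 13.692 = 48107
Stock = 0.125 nM × 48107 = 6013 nM = 6.01 μM

6.01 μM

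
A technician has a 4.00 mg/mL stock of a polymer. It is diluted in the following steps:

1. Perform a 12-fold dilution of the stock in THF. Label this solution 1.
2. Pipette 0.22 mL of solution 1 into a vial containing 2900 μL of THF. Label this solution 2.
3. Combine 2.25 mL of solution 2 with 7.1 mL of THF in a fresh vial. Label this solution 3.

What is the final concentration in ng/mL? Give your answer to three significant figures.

5.66 × 10^3 ng/mL

Step 1: 12-fold → factor 12
Step 2: 0.22 mL + 2900 μL = 3.12 mL total → factor 3.12/0.22 = 14.182
Step 3: 2.25 mL + 7.1 mL = 9.35 mL total → factor 9.35/2.25 = 4.1556
Overall dilution factor = 12 × 14.182 × 4.1556 = 707.2
Final = 4.00 mg/mL / 707.2 = 0.005656 mg/mL = 5.66 × 10^3 ng/mL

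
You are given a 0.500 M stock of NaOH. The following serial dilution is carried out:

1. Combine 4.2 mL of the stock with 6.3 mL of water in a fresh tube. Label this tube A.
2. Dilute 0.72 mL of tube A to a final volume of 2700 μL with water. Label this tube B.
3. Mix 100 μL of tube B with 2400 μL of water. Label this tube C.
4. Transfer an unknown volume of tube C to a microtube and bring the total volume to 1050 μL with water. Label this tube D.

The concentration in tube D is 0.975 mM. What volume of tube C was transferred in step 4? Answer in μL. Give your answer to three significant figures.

480 μL

Step 1: 4.2 mL + 6.3 mL = 10.5 mL total → factor 10.5/4.2 = 2.5
Step 2: 0.72 mL brought to 2700 μL → factor 2.7/0.72 = 3.75
Step 3: 100 μL + 2400 μL = 2500 μL total → factor 2500/100 = 25
Step 4: v brought to 1050 μL → factor = 1050 μL/v
Product of known-step factors = 234.38
Overall factor = 0.500 M / (0.975 mM) = 512.82
Step-4 factor = 512.82 / 234.38 = 2.188
v = 1050 μL / 2.188 = 480 μL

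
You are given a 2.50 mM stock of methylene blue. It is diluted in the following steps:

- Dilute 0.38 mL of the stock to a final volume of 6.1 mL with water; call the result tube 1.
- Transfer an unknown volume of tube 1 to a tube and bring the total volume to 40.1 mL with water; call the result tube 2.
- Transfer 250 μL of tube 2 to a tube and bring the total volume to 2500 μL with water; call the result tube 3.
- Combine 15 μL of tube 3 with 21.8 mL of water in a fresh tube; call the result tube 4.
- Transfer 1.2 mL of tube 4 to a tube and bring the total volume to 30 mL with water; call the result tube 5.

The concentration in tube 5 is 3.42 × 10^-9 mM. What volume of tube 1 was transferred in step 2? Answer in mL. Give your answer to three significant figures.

Step 1: 0.38 mL brought to 6.1 mL → factor 6.1/0.38 = 16.053
Step 2: v brought to 40.1 mL → factor = 40.1 mL/v
Step 3: 250 μL brought to 2500 μL → factor 2500/250 = 10
Step 4: 15 μL + 21.8 mL = 21815 μL total → factor 21815/15 = 1454.3
Step 5: 1.2 mL brought to 30 mL → factor 30/1.2 = 25
Product of known-step factors = 5.8365 × 10^6
Overall factor = 2.50 mM / (3.42 × 10^-9 mM) = 7.3099 × 10^8
Step-2 factor = 7.3099 × 10^8 / 5.8365 × 10^6 = 125.25
v = 40.1 mL / 125.25 = 0.320 mL

0.320 mL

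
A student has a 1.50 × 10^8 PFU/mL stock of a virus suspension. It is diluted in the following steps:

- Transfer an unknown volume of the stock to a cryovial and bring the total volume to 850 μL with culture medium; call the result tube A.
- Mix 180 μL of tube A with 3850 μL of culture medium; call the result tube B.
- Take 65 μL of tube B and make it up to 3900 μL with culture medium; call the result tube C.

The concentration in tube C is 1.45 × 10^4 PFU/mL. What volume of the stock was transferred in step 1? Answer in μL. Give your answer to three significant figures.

110 μL

Step 1: v brought to 850 μL → factor = 850 μL/v
Step 2: 180 μL + 3850 μL = 4030 μL total → factor 4030/180 = 22.389
Step 3: 65 μL brought to 3900 μL → factor 3900/65 = 60
Product of known-step factors = 1343.3
Overall factor = 1.50 × 10^8 PFU/mL / (1.45 × 10^4 PFU/mL) = 10345
Step-1 factor = 10345 / 1343.3 = 7.7009
v = 850 μL / 7.7009 = 110 μL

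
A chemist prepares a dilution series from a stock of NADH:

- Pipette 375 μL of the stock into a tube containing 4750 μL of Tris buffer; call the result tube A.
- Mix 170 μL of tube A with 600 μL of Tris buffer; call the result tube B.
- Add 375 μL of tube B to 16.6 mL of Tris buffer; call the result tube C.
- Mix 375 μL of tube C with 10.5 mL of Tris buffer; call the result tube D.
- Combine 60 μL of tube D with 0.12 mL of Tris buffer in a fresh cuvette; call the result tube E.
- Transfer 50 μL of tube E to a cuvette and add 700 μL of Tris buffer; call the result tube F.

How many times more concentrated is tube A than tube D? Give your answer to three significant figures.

5.95 × 10^3

Step 1: 375 μL + 4750 μL = 5125 μL total → factor 5125/375 = 13.667
Step 2: 170 μL + 600 μL = 770 μL total → factor 770/170 = 4.5294
Step 3: 375 μL + 16.6 mL = 16975 μL total → factor 16975/375 = 45.267
Step 4: 375 μL + 10.5 mL = 10875 μL total → factor 10875/375 = 29
Dilution factor to tube A = 13.667; to tube D = 81261
[tube A]/[tube D] = (factor to tube D)/(factor to tube A) = 81261/13.667 = 5.95 × 10^3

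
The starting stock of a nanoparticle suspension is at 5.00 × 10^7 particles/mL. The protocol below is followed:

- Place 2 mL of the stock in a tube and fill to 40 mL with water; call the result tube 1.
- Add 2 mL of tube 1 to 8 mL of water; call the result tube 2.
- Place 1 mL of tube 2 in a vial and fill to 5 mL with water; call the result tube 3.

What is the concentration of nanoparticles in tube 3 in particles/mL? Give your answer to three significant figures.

1.00 × 10^5 particles/mL

Step 1: 2 mL brought to 40 mL → factor 40/2 = 20
Step 2: 2 mL + 8 mL = 10 mL total → factor 10/2 = 5
Step 3: 1 mL brought to 5 mL → factor 5/1 = 5
Overall dilution factor = 20 × 5 × 5 = 500
Final = 5.00 × 10^7 particles/mL / 500 = 1.00 × 10^5 particles/mL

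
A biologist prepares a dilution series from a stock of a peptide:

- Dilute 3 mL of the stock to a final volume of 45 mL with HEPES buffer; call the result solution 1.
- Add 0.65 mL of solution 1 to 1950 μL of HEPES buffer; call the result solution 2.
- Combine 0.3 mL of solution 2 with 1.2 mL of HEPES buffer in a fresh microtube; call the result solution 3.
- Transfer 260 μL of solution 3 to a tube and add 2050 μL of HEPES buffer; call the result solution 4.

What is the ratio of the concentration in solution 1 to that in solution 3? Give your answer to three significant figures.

20.0

Step 1: 3 mL brought to 45 mL → factor 45/3 = 15
Step 2: 0.65 mL + 1950 μL = 2.6 mL total → factor 2.6/0.65 = 4
Step 3: 0.3 mL + 1.2 mL = 1.5 mL total → factor 1.5/0.3 = 5
Dilution factor to solution 1 = 15; to solution 3 = 300
[solution 1]/[solution 3] = (factor to solution 3)/(factor to solution 1) = 300/15 = 20.0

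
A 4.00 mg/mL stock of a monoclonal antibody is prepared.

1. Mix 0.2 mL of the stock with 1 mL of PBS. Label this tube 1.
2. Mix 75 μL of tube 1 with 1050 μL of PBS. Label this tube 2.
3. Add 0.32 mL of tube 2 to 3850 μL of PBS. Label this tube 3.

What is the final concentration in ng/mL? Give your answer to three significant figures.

Step 1: 0.2 mL + 1 mL = 1.2 mL total → factor 1.2/0.2 = 6
Step 2: 75 μL + 1050 μL = 1125 μL total → factor 1125/75 = 15
Step 3: 0.32 mL + 3850 μL = 4.17 mL total → factor 4.17/0.32 = 13.031
Overall dilution factor = 6 × 15 × 13.031 = 1172.8
Final = 4.00 mg/mL / 1172.8 = 0.003411 mg/mL = 3.41 × 10^3 ng/mL

3.41 × 10^3 ng/mL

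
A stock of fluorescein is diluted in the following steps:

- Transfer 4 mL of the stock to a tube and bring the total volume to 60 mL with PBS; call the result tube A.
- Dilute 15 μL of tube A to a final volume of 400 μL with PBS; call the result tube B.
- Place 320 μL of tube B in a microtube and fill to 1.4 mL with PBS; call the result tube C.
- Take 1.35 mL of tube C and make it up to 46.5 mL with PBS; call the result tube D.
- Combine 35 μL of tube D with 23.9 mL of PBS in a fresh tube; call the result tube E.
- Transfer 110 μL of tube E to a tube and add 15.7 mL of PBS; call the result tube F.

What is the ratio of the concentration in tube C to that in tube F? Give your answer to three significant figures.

3.39 × 10^6

Step 1: 4 mL brought to 60 mL → factor 60/4 = 15
Step 2: 15 μL brought to 400 μL → factor 400/15 = 26.667
Step 3: 320 μL brought to 1.4 mL → factor 1400/320 = 4.375
Step 4: 1.35 mL brought to 46.5 mL → factor 46.5/1.35 = 34.444
Step 5: 35 μL + 23.9 mL = 23935 μL total → factor 23935/35 = 683.86
Step 6: 110 μL + 15.7 mL = 15810 μL total → factor 15810/110 = 143.73
Dilution factor to tube C = 1750; to tube F = 5.9246 × 10^9
[tube C]/[tube F] = (factor to tube F)/(factor to tube C) = 5.9246 × 10^9/1750 = 3.39 × 10^6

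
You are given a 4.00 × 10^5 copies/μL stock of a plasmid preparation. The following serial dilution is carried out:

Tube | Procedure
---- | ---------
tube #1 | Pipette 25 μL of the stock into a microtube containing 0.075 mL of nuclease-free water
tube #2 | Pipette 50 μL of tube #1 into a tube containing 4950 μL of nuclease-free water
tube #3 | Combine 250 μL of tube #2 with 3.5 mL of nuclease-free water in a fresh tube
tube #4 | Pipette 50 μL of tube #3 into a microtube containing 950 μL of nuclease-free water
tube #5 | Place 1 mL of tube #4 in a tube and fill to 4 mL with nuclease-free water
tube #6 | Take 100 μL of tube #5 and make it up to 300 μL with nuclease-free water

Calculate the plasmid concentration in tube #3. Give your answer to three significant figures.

66.7 copies/μL

Step 1: 25 μL + 0.075 mL = 100 μL total → factor 100/25 = 4
Step 2: 50 μL + 4950 μL = 5000 μL total → factor 5000/50 = 100
Step 3: 250 μL + 3.5 mL = 3750 μL total → factor 3750/250 = 15
Dilution factor through tube #3 = 4 × 100 × 15 = 6000
[tube #3] = 4.00 × 10^5 copies/μL / 6000 = 66.7 copies/μL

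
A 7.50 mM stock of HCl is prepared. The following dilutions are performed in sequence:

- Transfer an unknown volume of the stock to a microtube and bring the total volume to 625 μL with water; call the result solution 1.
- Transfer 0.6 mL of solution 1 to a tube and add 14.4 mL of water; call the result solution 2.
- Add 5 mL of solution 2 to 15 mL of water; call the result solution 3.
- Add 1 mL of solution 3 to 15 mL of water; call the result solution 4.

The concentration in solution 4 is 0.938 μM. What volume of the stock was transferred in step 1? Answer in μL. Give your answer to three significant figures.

125 μL

Step 1: v brought to 625 μL → factor = 625 μL/v
Step 2: 0.6 mL + 14.4 mL = 15 mL total → factor 15/0.6 = 25
Step 3: 5 mL + 15 mL = 20 mL total → factor 20/5 = 4
Step 4: 1 mL + 15 mL = 16 mL total → factor 16/1 = 16
Product of known-step factors = 1600
Overall factor = 7.50 mM / (0.938 μM) = 7995.7
Step-1 factor = 7995.7 / 1600 = 4.9973
v = 625 μL / 4.9973 = 125 μL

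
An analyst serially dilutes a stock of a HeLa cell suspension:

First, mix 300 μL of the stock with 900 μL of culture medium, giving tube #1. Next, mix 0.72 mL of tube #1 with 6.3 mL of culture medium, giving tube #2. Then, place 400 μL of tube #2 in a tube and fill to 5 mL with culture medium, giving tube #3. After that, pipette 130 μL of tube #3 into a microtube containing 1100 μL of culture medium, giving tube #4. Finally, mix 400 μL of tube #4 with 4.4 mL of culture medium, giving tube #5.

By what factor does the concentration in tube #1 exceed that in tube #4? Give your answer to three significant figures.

1.15 × 10^3

Step 1: 300 μL + 900 μL = 1200 μL total → factor 1200/300 = 4
Step 2: 0.72 mL + 6.3 mL = 7.02 mL total → factor 7.02/0.72 = 9.75
Step 3: 400 μL brought to 5 mL → factor 5000/400 = 12.5
Step 4: 130 μL + 1100 μL = 1230 μL total → factor 1230/130 = 9.4615
Dilution factor to tube #1 = 4; to tube #4 = 4612.5
[tube #1]/[tube #4] = (factor to tube #4)/(factor to tube #1) = 4612.5/4 = 1.15 × 10^3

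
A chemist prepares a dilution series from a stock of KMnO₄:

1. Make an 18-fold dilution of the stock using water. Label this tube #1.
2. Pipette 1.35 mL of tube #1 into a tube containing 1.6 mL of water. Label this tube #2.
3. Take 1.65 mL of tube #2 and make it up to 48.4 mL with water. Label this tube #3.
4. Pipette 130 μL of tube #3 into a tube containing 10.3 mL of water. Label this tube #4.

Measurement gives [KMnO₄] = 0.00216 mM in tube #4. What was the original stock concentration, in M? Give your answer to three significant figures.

Step 1: 18-fold → factor 18
Step 2: 1.35 mL + 1.6 mL = 2.95 mL total → factor 2.95/1.35 = 2.1852
Step 3: 1.65 mL brought to 48.4 mL → factor 48.4/1.65 = 29.333
Step 4: 130 μL + 10.3 mL = 10430 μL total → factor 10430/130 = 80.231
Overall dilution factor = 18 × 2.1852 × 29.333 × 80.231 = 92568
Stock = 0.00216 mM × 92568 = 199.9 mM = 0.200 M

0.200 M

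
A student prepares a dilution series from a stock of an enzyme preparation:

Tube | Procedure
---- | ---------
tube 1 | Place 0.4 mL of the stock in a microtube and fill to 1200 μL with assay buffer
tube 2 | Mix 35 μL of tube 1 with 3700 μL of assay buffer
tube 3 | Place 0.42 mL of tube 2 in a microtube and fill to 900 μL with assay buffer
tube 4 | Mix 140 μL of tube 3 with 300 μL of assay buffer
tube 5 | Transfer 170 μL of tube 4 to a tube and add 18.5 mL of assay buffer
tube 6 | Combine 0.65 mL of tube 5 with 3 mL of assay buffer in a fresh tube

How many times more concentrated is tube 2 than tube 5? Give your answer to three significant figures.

740

Step 1: 0.4 mL brought to 1200 μL → factor 1.2/0.4 = 3
Step 2: 35 μL + 3700 μL = 3735 μL total → factor 3735/35 = 106.71
Step 3: 0.42 mL brought to 900 μL → factor 0.9/0.42 = 2.1429
Step 4: 140 μL + 300 μL = 440 μL total → factor 440/140 = 3.1429
Step 5: 170 μL + 18.5 mL = 18670 μL total → factor 18670/170 = 109.82
Dilution factor to tube 2 = 320.14; to tube 5 = 2.3679 × 10^5
[tube 2]/[tube 5] = (factor to tube 5)/(factor to tube 2) = 2.3679 × 10^5/320.14 = 740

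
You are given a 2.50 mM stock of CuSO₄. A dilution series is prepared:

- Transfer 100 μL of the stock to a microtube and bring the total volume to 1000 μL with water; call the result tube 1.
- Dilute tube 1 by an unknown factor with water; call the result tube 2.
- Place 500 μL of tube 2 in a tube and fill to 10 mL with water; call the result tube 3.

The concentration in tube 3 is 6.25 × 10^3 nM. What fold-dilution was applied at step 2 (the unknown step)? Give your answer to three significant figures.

Step 1: 100 μL brought to 1000 μL → factor 1000/100 = 10
Step 2: unknown factor x
Step 3: 500 μL brought to 10 mL → factor 10000/500 = 20
Product of known-step factors = 200
Overall factor = 2.50 mM / (6.25 × 10^3 nM) = 400
x = 400 / 200 = 2.00

2.00-fold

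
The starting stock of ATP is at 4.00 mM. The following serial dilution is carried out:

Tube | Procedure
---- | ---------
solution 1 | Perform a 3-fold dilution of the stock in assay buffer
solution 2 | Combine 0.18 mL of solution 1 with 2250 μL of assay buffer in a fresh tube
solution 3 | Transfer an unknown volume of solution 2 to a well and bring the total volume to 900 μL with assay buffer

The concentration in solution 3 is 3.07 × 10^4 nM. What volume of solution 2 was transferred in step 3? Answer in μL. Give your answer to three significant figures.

Step 1: 3-fold → factor 3
Step 2: 0.18 mL + 2250 μL = 2.43 mL total → factor 2.43/0.18 = 13.5
Step 3: v brought to 900 μL → factor = 900 μL/v
Product of known-step factors = 40.5
Overall factor = 4.00 mM / (3.07 × 10^4 nM) = 130.29
Step-3 factor = 130.29 / 40.5 = 3.2171
v = 900 μL / 3.2171 = 280 μL

280 μL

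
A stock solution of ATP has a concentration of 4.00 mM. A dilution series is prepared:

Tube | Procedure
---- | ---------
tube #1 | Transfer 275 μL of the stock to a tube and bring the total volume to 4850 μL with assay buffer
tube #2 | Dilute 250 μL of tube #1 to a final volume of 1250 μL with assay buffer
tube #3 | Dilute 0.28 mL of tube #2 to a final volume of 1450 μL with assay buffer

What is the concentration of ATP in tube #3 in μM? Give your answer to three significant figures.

8.76 μM

Step 1: 275 μL brought to 4850 μL → factor 4850/275 = 17.636
Step 2: 250 μL brought to 1250 μL → factor 1250/250 = 5
Step 3: 0.28 mL brought to 1450 μL → factor 1.45/0.28 = 5.1786
Overall dilution factor = 17.636 × 5 × 5.1786 = 456.66
Final = 4.00 mM / 456.66 = 0.008759 mM = 8.76 μM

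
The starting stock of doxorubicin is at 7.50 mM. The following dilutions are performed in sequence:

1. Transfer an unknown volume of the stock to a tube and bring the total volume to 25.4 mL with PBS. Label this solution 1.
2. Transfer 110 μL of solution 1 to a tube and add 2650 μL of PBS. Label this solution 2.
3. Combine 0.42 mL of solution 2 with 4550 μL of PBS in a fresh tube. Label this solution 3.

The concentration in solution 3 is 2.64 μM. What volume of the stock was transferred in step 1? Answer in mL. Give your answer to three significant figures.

Step 1: v brought to 25.4 mL → factor = 25.4 mL/v
Step 2: 110 μL + 2650 μL = 2760 μL total → factor 2760/110 = 25.091
Step 3: 0.42 mL + 4550 μL = 4.97 mL total → factor 4.97/0.42 = 11.833
Product of known-step factors = 296.91
Overall factor = 7.50 mM / (2.64 μM) = 2840.9
Step-1 factor = 2840.9 / 296.91 = 9.5683
v = 25.4 mL / 9.5683 = 2.65 mL

2.65 mL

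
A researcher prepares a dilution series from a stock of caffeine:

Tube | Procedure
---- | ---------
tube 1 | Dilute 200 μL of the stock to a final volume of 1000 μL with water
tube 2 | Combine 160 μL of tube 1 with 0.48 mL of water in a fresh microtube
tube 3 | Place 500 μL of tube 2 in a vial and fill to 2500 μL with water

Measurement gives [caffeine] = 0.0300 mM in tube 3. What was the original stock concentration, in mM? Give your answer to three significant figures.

3.00 mM

Step 1: 200 μL brought to 1000 μL → factor 1000/200 = 5
Step 2: 160 μL + 0.48 mL = 640 μL total → factor 640/160 = 4
Step 3: 500 μL brought to 2500 μL → factor 2500/500 = 5
Overall dilution factor = 5 × 4 × 5 = 100
Stock = 0.0300 mM × 100 = 3.00 mM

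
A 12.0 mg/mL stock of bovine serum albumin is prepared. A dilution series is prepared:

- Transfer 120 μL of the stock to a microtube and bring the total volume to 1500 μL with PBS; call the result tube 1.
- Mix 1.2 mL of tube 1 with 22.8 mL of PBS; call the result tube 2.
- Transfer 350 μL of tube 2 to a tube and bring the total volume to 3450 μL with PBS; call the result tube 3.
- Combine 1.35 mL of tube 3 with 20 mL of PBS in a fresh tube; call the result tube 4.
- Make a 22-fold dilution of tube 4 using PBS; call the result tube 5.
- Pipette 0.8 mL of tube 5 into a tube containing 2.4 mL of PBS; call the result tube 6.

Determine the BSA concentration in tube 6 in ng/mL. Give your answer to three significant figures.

3.50 ng/mL

Step 1: 120 μL brought to 1500 μL → factor 1500/120 = 12.5
Step 2: 1.2 mL + 22.8 mL = 24 mL total → factor 24/1.2 = 20
Step 3: 350 μL brought to 3450 μL → factor 3450/350 = 9.8571
Step 4: 1.35 mL + 20 mL = 21.35 mL total → factor 21.35/1.35 = 15.815
Step 5: 22-fold → factor 22
Step 6: 0.8 mL + 2.4 mL = 3.2 mL total → factor 3.2/0.8 = 4
Overall dilution factor = 12.5 × 20 × 9.8571 × 15.815 × 22 × 4 = 3.4296 × 10^6
Final = 12.0 mg/mL / 3.4296 × 10^6 = 3.499 × 10^-6 mg/mL = 3.50 ng/mL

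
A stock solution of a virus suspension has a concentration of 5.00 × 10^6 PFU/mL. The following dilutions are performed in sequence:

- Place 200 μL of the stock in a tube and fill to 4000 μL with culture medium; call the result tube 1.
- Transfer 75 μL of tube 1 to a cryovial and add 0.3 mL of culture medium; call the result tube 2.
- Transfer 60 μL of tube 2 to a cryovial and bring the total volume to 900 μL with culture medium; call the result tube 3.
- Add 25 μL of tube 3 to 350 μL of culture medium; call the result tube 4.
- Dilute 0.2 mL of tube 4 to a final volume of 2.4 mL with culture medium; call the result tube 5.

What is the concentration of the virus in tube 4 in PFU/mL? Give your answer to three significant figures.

Step 1: 200 μL brought to 4000 μL → factor 4000/200 = 20
Step 2: 75 μL + 0.3 mL = 375 μL total → factor 375/75 = 5
Step 3: 60 μL brought to 900 μL → factor 900/60 = 15
Step 4: 25 μL + 350 μL = 375 μL total → factor 375/25 = 15
Dilution factor through tube 4 = 20 × 5 × 15 × 15 = 22500
[tube 4] = 5.00 × 10^6 PFU/mL / 22500 = 222 PFU/mL

222 PFU/mL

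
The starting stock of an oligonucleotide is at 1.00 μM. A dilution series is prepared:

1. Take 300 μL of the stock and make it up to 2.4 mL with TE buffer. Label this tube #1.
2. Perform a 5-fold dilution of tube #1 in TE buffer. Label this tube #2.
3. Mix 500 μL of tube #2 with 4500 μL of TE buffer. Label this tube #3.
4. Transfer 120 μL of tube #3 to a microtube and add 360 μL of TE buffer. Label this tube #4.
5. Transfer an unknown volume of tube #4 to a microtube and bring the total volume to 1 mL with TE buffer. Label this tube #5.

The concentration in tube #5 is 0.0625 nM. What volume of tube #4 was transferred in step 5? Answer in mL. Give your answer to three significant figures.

0.100 mL

Step 1: 300 μL brought to 2.4 mL → factor 2400/300 = 8
Step 2: 5-fold → factor 5
Step 3: 500 μL + 4500 μL = 5000 μL total → factor 5000/500 = 10
Step 4: 120 μL + 360 μL = 480 μL total → factor 480/120 = 4
Step 5: v brought to 1 mL → factor = 1 mL/v
Product of known-step factors = 1600
Overall factor = 1.00 μM / (0.0625 nM) = 16000
Step-5 factor = 16000 / 1600 = 10
v = 1 mL / 10 = 0.100 mL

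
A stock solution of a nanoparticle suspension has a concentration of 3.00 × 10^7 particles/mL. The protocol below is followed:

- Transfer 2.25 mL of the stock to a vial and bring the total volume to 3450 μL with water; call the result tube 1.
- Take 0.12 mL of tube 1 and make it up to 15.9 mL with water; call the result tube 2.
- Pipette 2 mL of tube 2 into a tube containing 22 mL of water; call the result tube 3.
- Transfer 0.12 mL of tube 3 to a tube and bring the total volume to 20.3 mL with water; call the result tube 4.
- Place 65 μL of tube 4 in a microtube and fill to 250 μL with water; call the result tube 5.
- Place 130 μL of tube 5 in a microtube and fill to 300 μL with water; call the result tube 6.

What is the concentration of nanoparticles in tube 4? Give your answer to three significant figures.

Step 1: 2.25 mL brought to 3450 μL → factor 3.45/2.25 = 1.5333
Step 2: 0.12 mL brought to 15.9 mL → factor 15.9/0.12 = 132.5
Step 3: 2 mL + 22 mL = 24 mL total → factor 24/2 = 12
Step 4: 0.12 mL brought to 20.3 mL → factor 20.3/0.12 = 169.17
Dilution factor through tube 4 = 1.5333 × 132.5 × 12 × 169.17 = 4.1243 × 10^5
[tube 4] = 3.00 × 10^7 particles/mL / 4.1243 × 10^5 = 72.7 particles/mL

72.7 particles/mL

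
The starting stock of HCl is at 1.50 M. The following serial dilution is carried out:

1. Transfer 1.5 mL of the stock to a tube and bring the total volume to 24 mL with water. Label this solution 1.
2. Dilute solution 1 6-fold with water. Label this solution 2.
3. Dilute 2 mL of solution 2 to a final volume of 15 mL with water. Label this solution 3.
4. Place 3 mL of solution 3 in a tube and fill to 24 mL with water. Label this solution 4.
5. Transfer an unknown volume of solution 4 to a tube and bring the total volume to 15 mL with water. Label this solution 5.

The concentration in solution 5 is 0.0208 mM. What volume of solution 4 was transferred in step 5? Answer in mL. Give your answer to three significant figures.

1.20 mL

Step 1: 1.5 mL brought to 24 mL → factor 24/1.5 = 16
Step 2: 6-fold → factor 6
Step 3: 2 mL brought to 15 mL → factor 15/2 = 7.5
Step 4: 3 mL brought to 24 mL → factor 24/3 = 8
Step 5: v brought to 15 mL → factor = 15 mL/v
Product of known-step factors = 5760
Overall factor = 1.50 M / (0.0208 mM) = 72115
Step-5 factor = 72115 / 5760 = 12.52
v = 15 mL / 12.52 = 1.20 mL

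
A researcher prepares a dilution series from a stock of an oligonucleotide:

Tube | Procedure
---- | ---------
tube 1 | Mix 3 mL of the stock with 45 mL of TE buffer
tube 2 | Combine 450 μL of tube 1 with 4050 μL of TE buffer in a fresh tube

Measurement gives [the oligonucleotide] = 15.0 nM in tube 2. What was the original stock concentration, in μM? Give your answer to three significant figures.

2.40 μM

Step 1: 3 mL + 45 mL = 48 mL total → factor 48/3 = 16
Step 2: 450 μL + 4050 μL = 4500 μL total → factor 4500/450 = 10
Overall dilution factor = 16 × 10 = 160
Stock = 15.0 nM × 160 = 2400 nM = 2.40 μM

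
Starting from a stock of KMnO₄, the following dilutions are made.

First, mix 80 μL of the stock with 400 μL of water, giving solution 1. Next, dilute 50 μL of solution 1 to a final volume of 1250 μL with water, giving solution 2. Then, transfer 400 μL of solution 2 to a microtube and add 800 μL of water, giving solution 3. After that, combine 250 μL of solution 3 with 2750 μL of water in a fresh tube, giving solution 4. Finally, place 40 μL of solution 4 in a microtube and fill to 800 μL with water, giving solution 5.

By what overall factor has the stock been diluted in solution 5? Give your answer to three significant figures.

1.08 × 10^5

Step 1: 80 μL + 400 μL = 480 μL total → factor 480/80 = 6
Step 2: 50 μL brought to 1250 μL → factor 1250/50 = 25
Step 3: 400 μL + 800 μL = 1200 μL total → factor 1200/400 = 3
Step 4: 250 μL + 2750 μL = 3000 μL total → factor 3000/250 = 12
Step 5: 40 μL brought to 800 μL → factor 800/40 = 20
Overall dilution factor = 6 × 25 × 3 × 12 × 20 = 1.08 × 10^5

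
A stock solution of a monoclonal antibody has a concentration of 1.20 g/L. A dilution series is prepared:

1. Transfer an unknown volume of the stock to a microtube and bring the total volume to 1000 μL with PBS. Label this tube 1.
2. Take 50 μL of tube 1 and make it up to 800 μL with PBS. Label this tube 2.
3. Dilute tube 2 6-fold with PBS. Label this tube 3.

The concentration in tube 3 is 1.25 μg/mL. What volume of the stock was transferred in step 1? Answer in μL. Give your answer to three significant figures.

Step 1: v brought to 1000 μL → factor = 1000 μL/v
Step 2: 50 μL brought to 800 μL → factor 800/50 = 16
Step 3: 6-fold → factor 6
Product of known-step factors = 96
Overall factor = 1.20 g/L / (1.25 μg/mL) = 960
Step-1 factor = 960 / 96 = 10
v = 1000 μL / 10 = 100 μL

100 μL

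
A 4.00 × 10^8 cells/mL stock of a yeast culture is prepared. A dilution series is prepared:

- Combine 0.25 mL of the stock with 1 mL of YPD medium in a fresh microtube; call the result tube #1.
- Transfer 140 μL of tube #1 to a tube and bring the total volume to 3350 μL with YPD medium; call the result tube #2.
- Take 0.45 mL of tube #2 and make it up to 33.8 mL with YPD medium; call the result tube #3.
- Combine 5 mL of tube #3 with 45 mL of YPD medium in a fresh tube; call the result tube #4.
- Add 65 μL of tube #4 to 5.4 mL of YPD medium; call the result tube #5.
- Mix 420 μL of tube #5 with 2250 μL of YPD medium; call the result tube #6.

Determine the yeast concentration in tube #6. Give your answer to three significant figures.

8.33 cells/mL

Step 1: 0.25 mL + 1 mL = 1.25 mL total → factor 1.25/0.25 = 5
Step 2: 140 μL brought to 3350 μL → factor 3350/140 = 23.929
Step 3: 0.45 mL brought to 33.8 mL → factor 33.8/0.45 = 75.111
Step 4: 5 mL + 45 mL = 50 mL total → factor 50/5 = 10
Step 5: 65 μL + 5.4 mL = 5465 μL total → factor 5465/65 = 84.077
Step 6: 420 μL + 2250 μL = 2670 μL total → factor 2670/420 = 6.3571
Overall dilution factor = 5 × 23.929 × 75.111 × 10 × 84.077 × 6.3571 = 4.8032 × 10^7
Final = 4.00 × 10^8 cells/mL / 4.8032 × 10^7 = 8.33 cells/mL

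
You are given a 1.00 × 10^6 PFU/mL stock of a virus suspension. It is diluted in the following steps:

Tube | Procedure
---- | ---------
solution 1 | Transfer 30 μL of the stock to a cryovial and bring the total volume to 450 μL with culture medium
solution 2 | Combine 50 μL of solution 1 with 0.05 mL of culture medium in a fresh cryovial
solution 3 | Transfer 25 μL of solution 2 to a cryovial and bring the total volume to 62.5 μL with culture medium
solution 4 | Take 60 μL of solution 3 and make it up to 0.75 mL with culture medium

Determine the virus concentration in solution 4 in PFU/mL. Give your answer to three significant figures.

Step 1: 30 μL brought to 450 μL → factor 450/30 = 15
Step 2: 50 μL + 0.05 mL = 100 μL total → factor 100/50 = 2
Step 3: 25 μL brought to 62.5 μL → factor 62.5/25 = 2.5
Step 4: 60 μL brought to 0.75 mL → factor 750/60 = 12.5
Overall dilution factor = 15 × 2 × 2.5 × 12.5 = 937.5
Final = 1.00 × 10^6 PFU/mL / 937.5 = 1.07 × 10^3 PFU/mL

1.07 × 10^3 PFU/mL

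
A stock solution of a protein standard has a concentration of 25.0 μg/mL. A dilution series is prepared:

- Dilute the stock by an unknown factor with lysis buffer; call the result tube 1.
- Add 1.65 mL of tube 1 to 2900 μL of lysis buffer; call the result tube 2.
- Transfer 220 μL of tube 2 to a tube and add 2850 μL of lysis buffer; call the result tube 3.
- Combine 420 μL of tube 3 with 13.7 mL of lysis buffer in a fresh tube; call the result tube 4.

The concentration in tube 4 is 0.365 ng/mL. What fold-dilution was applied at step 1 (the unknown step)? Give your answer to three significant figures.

52.9-fold

Step 1: unknown factor x
Step 2: 1.65 mL + 2900 μL = 4.55 mL total → factor 4.55/1.65 = 2.7576
Step 3: 220 μL + 2850 μL = 3070 μL total → factor 3070/220 = 13.955
Step 4: 420 μL + 13.7 mL = 14120 μL total → factor 14120/420 = 33.619
Product of known-step factors = 1293.7
Overall factor = 25.0 μg/mL / (0.365 ng/mL) = 68493
x = 68493 / 1293.7 = 52.9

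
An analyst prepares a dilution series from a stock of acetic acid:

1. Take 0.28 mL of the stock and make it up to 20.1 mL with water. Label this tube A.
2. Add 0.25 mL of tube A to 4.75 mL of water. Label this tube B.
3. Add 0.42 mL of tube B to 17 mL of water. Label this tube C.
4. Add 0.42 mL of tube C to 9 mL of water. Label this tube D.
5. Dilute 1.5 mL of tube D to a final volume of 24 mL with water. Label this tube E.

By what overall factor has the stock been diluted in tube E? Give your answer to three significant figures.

2.14 × 10^7

Step 1: 0.28 mL brought to 20.1 mL → factor 20.1/0.28 = 71.786
Step 2: 0.25 mL + 4.75 mL = 5 mL total → factor 5/0.25 = 20
Step 3: 0.42 mL + 17 mL = 17.42 mL total → factor 17.42/0.42 = 41.476
Step 4: 0.42 mL + 9 mL = 9.42 mL total → factor 9.42/0.42 = 22.429
Step 5: 1.5 mL brought to 24 mL → factor 24/1.5 = 16
Overall dilution factor = 71.786 × 20 × 41.476 × 22.429 × 16 = 2.1369 × 10^7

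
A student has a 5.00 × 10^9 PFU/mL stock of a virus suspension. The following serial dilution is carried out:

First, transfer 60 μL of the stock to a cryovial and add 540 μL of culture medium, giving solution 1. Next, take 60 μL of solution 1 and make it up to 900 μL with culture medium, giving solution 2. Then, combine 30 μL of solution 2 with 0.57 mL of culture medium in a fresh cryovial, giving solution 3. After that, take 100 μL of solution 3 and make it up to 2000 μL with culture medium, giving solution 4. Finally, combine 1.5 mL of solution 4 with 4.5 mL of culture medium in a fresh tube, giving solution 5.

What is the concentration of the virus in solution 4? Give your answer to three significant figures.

Step 1: 60 μL + 540 μL = 600 μL total → factor 600/60 = 10
Step 2: 60 μL brought to 900 μL → factor 900/60 = 15
Step 3: 30 μL + 0.57 mL = 600 μL total → factor 600/30 = 20
Step 4: 100 μL brought to 2000 μL → factor 2000/100 = 20
Dilution factor through solution 4 = 10 × 15 × 20 × 20 = 60000
[solution 4] = 5.00 × 10^9 PFU/mL / 60000 = 8.33 × 10^4 PFU/mL

8.33 × 10^4 PFU/mL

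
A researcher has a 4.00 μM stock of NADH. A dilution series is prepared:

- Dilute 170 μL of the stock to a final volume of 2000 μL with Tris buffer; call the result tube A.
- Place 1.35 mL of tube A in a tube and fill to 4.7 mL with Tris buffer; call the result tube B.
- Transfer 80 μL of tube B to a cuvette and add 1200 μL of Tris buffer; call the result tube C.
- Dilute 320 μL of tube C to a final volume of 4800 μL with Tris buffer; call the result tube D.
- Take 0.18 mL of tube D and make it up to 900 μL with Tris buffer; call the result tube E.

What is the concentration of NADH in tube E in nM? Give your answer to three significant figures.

0.0814 nM

Step 1: 170 μL brought to 2000 μL → factor 2000/170 = 11.765
Step 2: 1.35 mL brought to 4.7 mL → factor 4.7/1.35 = 3.4815
Step 3: 80 μL + 1200 μL = 1280 μL total → factor 1280/80 = 16
Step 4: 320 μL brought to 4800 μL → factor 4800/320 = 15
Step 5: 0.18 mL brought to 900 μL → factor 0.9/0.18 = 5
Overall dilution factor = 11.765 × 3.4815 × 16 × 15 × 5 = 49150
Final = 4.00 μM / 49150 = 8.138 × 10^-5 μM = 0.0814 nM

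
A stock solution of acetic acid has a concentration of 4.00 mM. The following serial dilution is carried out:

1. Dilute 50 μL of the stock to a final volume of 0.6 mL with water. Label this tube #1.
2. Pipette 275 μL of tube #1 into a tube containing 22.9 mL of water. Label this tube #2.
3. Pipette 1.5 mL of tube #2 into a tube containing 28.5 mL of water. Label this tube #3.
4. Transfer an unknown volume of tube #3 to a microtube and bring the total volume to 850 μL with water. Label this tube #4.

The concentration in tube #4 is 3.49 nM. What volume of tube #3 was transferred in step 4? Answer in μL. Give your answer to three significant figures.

Step 1: 50 μL brought to 0.6 mL → factor 600/50 = 12
Step 2: 275 μL + 22.9 mL = 23175 μL total → factor 23175/275 = 84.273
Step 3: 1.5 mL + 28.5 mL = 30 mL total → factor 30/1.5 = 20
Step 4: v brought to 850 μL → factor = 850 μL/v
Product of known-step factors = 20225
Overall factor = 4.00 mM / (3.49 nM) = 1.1461 × 10^6
Step-4 factor = 1.1461 × 10^6 / 20225 = 56.668
v = 850 μL / 56.668 = 15.0 μL

15.0 μL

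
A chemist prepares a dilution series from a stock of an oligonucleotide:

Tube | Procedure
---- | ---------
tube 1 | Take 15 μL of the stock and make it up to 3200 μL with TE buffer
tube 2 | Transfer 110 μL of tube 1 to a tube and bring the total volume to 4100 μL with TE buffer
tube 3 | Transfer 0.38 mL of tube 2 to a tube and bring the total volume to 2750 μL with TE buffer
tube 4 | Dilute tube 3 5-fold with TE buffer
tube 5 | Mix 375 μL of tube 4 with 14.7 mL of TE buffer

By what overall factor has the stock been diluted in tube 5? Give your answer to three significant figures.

Step 1: 15 μL brought to 3200 μL → factor 3200/15 = 213.33
Step 2: 110 μL brought to 4100 μL → factor 4100/110 = 37.273
Step 3: 0.38 mL brought to 2750 μL → factor 2.75/0.38 = 7.2368
Step 4: 5-fold → factor 5
Step 5: 375 μL + 14.7 mL = 15075 μL total → factor 15075/375 = 40.2
Overall dilution factor = 213.33 × 37.273 × 7.2368 × 5 × 40.2 = 1.1566 × 10^7

1.16 × 10^7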